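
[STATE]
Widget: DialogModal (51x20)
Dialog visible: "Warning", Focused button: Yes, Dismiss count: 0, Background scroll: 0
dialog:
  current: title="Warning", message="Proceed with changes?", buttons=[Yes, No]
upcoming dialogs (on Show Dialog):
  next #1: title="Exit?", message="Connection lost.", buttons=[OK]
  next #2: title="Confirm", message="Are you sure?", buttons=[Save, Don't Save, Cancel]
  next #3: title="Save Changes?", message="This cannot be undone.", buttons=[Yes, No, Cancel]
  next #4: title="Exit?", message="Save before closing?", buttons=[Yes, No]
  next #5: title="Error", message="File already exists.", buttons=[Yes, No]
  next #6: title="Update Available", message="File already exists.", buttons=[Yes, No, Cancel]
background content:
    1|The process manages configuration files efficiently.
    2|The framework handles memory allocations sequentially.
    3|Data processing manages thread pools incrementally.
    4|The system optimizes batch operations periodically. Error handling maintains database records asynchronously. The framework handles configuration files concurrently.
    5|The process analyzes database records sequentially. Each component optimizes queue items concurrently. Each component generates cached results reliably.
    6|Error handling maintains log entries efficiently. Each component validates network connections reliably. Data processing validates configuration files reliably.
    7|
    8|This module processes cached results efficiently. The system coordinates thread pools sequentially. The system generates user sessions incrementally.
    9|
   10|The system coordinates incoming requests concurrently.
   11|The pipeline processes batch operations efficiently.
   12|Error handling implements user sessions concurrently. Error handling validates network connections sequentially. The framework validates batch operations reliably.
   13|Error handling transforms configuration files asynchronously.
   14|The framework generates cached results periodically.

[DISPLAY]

The process manages configuration files efficiently
The framework handles memory allocations sequential
Data processing manages thread pools incrementally.
The system optimizes batch operations periodically.
The process analyzes database records sequentially.
Error handling maintains log entries efficiently. E
                                                   
This module p┌───────────────────────┐fficiently. T
             │        Warning        │             
The system co│ Proceed with changes? │ts concurrent
The pipeline │       [Yes]  No       │s efficiently
Error handlin└───────────────────────┘s concurrentl
Error handling transforms configuration files async
The framework generates cached results periodically
                                                   
                                                   
                                                   
                                                   
                                                   
                                                   


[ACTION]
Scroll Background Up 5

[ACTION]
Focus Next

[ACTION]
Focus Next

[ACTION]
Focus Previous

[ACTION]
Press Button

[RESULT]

The process manages configuration files efficiently
The framework handles memory allocations sequential
Data processing manages thread pools incrementally.
The system optimizes batch operations periodically.
The process analyzes database records sequentially.
Error handling maintains log entries efficiently. E
                                                   
This module processes cached results efficiently. T
                                                   
The system coordinates incoming requests concurrent
The pipeline processes batch operations efficiently
Error handling implements user sessions concurrentl
Error handling transforms configuration files async
The framework generates cached results periodically
                                                   
                                                   
                                                   
                                                   
                                                   
                                                   


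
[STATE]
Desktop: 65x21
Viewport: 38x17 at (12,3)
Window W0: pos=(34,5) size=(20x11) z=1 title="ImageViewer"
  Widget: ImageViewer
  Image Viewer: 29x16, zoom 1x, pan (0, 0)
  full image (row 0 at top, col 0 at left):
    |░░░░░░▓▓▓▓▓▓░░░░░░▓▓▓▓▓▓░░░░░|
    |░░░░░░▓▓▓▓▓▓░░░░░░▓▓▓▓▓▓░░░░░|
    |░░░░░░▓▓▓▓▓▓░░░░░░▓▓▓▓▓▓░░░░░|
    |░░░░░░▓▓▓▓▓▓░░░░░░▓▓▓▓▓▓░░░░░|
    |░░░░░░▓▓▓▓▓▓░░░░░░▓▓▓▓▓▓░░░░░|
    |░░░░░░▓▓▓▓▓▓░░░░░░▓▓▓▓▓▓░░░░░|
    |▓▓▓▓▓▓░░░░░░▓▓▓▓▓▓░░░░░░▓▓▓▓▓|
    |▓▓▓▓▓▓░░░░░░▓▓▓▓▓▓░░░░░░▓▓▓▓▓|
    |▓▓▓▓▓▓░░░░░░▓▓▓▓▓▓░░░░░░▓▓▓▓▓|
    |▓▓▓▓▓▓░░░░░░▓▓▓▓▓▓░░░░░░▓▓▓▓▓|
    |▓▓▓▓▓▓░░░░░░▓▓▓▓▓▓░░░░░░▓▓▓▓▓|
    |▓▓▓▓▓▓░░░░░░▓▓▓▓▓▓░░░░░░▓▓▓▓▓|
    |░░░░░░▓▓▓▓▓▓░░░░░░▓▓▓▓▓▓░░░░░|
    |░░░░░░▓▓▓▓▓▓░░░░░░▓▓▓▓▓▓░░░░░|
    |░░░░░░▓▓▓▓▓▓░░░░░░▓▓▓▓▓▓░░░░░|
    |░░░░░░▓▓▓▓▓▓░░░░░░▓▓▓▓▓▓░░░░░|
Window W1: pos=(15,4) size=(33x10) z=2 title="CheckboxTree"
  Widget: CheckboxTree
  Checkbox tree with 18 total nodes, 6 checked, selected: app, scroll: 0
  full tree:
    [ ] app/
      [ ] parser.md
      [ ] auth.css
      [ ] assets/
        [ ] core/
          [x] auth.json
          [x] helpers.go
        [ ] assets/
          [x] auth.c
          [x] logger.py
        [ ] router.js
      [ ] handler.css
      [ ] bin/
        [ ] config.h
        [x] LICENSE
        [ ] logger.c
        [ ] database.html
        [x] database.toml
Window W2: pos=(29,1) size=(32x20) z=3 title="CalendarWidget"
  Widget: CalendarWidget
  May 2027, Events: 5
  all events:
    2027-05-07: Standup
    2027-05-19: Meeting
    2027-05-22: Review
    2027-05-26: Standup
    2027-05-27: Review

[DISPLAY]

                 ┠────────────────────
   ┏━━━━━━━━━━━━━┃           May 2027 
   ┃ CheckboxTree┃Mo Tu We Th Fr Sa Su
   ┠─────────────┃                1  2
   ┃>[-] app/    ┃ 3  4  5  6  7*  8  
   ┃   [ ] parser┃10 11 12 13 14 15 16
   ┃   [ ] auth.c┃17 18 19* 20 21 22* 
   ┃   [-] assets┃24 25 26* 27* 28 29 
   ┃     [x] core┃31                  
   ┃       [x] au┃                    
   ┗━━━━━━━━━━━━━┃                    
                 ┃                    
                 ┃                    
                 ┃                    
                 ┃                    
                 ┃                    
                 ┃                    


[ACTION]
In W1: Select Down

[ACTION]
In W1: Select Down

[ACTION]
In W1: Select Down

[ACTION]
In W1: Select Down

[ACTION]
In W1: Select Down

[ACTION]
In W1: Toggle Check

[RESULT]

                 ┠────────────────────
   ┏━━━━━━━━━━━━━┃           May 2027 
   ┃ CheckboxTree┃Mo Tu We Th Fr Sa Su
   ┠─────────────┃                1  2
   ┃ [-] app/    ┃ 3  4  5  6  7*  8  
   ┃   [ ] parser┃10 11 12 13 14 15 16
   ┃   [ ] auth.c┃17 18 19* 20 21 22* 
   ┃   [-] assets┃24 25 26* 27* 28 29 
   ┃     [-] core┃31                  
   ┃>      [ ] au┃                    
   ┗━━━━━━━━━━━━━┃                    
                 ┃                    
                 ┃                    
                 ┃                    
                 ┃                    
                 ┃                    
                 ┃                    


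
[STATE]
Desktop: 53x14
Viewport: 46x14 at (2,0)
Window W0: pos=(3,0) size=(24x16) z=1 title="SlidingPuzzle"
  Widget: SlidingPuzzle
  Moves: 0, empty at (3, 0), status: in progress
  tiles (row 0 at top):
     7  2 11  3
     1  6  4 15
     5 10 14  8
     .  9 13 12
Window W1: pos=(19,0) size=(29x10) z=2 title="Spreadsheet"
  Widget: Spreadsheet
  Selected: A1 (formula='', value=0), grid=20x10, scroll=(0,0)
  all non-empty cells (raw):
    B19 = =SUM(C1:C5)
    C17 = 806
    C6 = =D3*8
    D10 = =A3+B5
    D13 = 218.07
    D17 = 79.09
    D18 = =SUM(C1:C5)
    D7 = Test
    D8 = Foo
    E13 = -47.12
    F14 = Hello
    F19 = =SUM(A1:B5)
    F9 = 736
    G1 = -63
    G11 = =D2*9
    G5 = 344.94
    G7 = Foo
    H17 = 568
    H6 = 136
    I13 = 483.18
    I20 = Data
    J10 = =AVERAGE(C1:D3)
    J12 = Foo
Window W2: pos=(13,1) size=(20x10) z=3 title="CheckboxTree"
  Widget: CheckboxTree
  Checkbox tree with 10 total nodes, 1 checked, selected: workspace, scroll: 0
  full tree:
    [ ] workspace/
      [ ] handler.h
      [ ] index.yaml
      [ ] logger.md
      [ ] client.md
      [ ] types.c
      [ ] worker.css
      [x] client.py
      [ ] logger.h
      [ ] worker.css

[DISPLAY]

 ┏━━━━━━━━━━━━━━━┏━━━━━━━━━━━━━━━━━━━━━━━━━━━┓
 ┃ SlidingP┏━━━━━━━━━━━━━━━━━━┓              ┃
 ┠─────────┃ CheckboxTree     ┃──────────────┨
 ┃┌────┬───┠──────────────────┨              ┃
 ┃│  7 │  2┃>[-] workspace/   ┃  B       C   ┃
 ┃├────┼───┃   [ ] handler.h  ┃--------------┃
 ┃│  1 │  6┃   [ ] index.yaml ┃      0       ┃
 ┃├────┼───┃   [ ] logger.md  ┃      0       ┃
 ┃│  5 │ 10┃   [ ] client.md  ┃      0       ┃
 ┃├────┼───┃   [ ] types.c    ┃━━━━━━━━━━━━━━┛
 ┃│    │  9┗━━━━━━━━━━━━━━━━━━┛               
 ┃└────┴────┴────┴────┘ ┃                     
 ┃Moves: 0              ┃                     
 ┃                      ┃                     


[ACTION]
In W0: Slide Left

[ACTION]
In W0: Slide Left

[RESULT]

 ┏━━━━━━━━━━━━━━━┏━━━━━━━━━━━━━━━━━━━━━━━━━━━┓
 ┃ SlidingP┏━━━━━━━━━━━━━━━━━━┓              ┃
 ┠─────────┃ CheckboxTree     ┃──────────────┨
 ┃┌────┬───┠──────────────────┨              ┃
 ┃│  7 │  2┃>[-] workspace/   ┃  B       C   ┃
 ┃├────┼───┃   [ ] handler.h  ┃--------------┃
 ┃│  1 │  6┃   [ ] index.yaml ┃      0       ┃
 ┃├────┼───┃   [ ] logger.md  ┃      0       ┃
 ┃│  5 │ 10┃   [ ] client.md  ┃      0       ┃
 ┃├────┼───┃   [ ] types.c    ┃━━━━━━━━━━━━━━┛
 ┃│  9 │ 13┗━━━━━━━━━━━━━━━━━━┛               
 ┃└────┴────┴────┴────┘ ┃                     
 ┃Moves: 2              ┃                     
 ┃                      ┃                     


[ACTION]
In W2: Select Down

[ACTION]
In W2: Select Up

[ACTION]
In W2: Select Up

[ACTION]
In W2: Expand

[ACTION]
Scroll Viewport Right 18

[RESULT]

━━━━━━━━━━━━┏━━━━━━━━━━━━━━━━━━━━━━━━━━━┓     
idingP┏━━━━━━━━━━━━━━━━━━┓              ┃     
──────┃ CheckboxTree     ┃──────────────┨     
──┬───┠──────────────────┨              ┃     
7 │  2┃>[-] workspace/   ┃  B       C   ┃     
──┼───┃   [ ] handler.h  ┃--------------┃     
1 │  6┃   [ ] index.yaml ┃      0       ┃     
──┼───┃   [ ] logger.md  ┃      0       ┃     
5 │ 10┃   [ ] client.md  ┃      0       ┃     
──┼───┃   [ ] types.c    ┃━━━━━━━━━━━━━━┛     
9 │ 13┗━━━━━━━━━━━━━━━━━━┛                    
──┴────┴────┴────┘ ┃                          
es: 2              ┃                          
                   ┃                          


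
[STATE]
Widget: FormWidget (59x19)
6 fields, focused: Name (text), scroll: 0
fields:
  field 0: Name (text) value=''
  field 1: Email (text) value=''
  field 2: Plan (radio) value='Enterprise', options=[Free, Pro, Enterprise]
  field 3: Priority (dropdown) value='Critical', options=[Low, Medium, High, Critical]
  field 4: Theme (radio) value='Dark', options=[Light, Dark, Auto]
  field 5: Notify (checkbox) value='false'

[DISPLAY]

> Name:       [                                           ]
  Email:      [                                           ]
  Plan:       ( ) Free  ( ) Pro  (●) Enterprise            
  Priority:   [Critical                                  ▼]
  Theme:      ( ) Light  (●) Dark  ( ) Auto                
  Notify:     [ ]                                          
                                                           
                                                           
                                                           
                                                           
                                                           
                                                           
                                                           
                                                           
                                                           
                                                           
                                                           
                                                           
                                                           


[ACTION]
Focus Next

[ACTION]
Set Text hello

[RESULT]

  Name:       [                                           ]
> Email:      [hello                                      ]
  Plan:       ( ) Free  ( ) Pro  (●) Enterprise            
  Priority:   [Critical                                  ▼]
  Theme:      ( ) Light  (●) Dark  ( ) Auto                
  Notify:     [ ]                                          
                                                           
                                                           
                                                           
                                                           
                                                           
                                                           
                                                           
                                                           
                                                           
                                                           
                                                           
                                                           
                                                           


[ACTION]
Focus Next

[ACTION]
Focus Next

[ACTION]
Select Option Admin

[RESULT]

  Name:       [                                           ]
  Email:      [hello                                      ]
  Plan:       ( ) Free  ( ) Pro  (●) Enterprise            
> Priority:   [Critical                                  ▼]
  Theme:      ( ) Light  (●) Dark  ( ) Auto                
  Notify:     [ ]                                          
                                                           
                                                           
                                                           
                                                           
                                                           
                                                           
                                                           
                                                           
                                                           
                                                           
                                                           
                                                           
                                                           


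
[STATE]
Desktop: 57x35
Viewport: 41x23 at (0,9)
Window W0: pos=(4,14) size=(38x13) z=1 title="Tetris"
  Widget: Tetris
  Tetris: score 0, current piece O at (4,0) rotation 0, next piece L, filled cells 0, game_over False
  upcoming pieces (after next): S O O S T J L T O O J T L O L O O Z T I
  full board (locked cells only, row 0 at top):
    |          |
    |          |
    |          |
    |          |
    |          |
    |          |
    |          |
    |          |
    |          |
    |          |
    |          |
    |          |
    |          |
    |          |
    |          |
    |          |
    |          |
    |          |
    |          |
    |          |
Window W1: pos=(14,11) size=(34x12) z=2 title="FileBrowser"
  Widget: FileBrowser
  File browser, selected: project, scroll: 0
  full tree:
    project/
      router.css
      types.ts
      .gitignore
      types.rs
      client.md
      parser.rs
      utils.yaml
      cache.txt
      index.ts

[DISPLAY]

                                         
                                         
              ┏━━━━━━━━━━━━━━━━━━━━━━━━━━
              ┃ FileBrowser              
              ┠──────────────────────────
    ┏━━━━━━━━━┃> [-] project/            
    ┃ Tetris  ┃    router.css            
    ┠─────────┃    types.ts              
    ┃         ┃    .gitignore            
    ┃         ┃    types.rs              
    ┃         ┃    client.md             
    ┃         ┃    parser.rs             
    ┃         ┃    utils.yaml            
    ┃         ┗━━━━━━━━━━━━━━━━━━━━━━━━━━
    ┃          │Score:                   
    ┃          │0                        
    ┃          │                         
    ┗━━━━━━━━━━━━━━━━━━━━━━━━━━━━━━━━━━━━
                                         
                                         
                                         
                                         
                                         


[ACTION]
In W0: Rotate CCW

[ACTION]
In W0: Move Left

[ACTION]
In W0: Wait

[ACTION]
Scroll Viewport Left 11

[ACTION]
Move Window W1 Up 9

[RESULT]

              ┃    types.rs              
              ┃    client.md             
              ┃    parser.rs             
              ┃    utils.yaml            
              ┗━━━━━━━━━━━━━━━━━━━━━━━━━━
    ┏━━━━━━━━━━━━━━━━━━━━━━━━━━━━━━━━━━━━
    ┃ Tetris                             
    ┠────────────────────────────────────
    ┃          │Next:                    
    ┃          │  ▒                      
    ┃          │▒▒▒                      
    ┃          │                         
    ┃          │                         
    ┃          │                         
    ┃          │Score:                   
    ┃          │0                        
    ┃          │                         
    ┗━━━━━━━━━━━━━━━━━━━━━━━━━━━━━━━━━━━━
                                         
                                         
                                         
                                         
                                         


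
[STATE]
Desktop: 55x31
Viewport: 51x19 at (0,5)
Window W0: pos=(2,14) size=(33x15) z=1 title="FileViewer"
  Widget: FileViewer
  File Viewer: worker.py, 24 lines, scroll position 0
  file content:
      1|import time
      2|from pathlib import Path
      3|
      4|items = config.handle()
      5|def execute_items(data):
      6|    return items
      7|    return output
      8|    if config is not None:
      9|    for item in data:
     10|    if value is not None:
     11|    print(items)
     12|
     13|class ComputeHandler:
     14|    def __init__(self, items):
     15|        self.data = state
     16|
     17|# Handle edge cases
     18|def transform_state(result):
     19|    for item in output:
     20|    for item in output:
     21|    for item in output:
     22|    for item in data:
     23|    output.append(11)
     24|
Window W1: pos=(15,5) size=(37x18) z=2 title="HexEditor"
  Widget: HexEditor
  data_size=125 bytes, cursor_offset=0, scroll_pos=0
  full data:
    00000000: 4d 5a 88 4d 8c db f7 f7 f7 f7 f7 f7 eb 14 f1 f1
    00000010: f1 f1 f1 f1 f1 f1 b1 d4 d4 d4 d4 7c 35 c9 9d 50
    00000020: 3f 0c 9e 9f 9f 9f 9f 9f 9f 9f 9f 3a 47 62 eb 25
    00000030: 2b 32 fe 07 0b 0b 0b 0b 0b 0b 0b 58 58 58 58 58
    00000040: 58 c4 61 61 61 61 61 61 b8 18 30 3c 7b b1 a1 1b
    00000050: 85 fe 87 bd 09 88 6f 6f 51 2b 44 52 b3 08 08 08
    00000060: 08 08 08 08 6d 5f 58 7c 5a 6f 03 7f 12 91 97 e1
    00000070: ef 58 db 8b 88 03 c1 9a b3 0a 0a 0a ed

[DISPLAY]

               ┏━━━━━━━━━━━━━━━━━━━━━━━━━━━━━━━━━━━
               ┃ HexEditor                         
               ┠───────────────────────────────────
               ┃00000000  4D 5a 88 4d 8c db f7 f7  
               ┃00000010  f1 f1 f1 f1 f1 f1 b1 d4  
               ┃00000020  3f 0c 9e 9f 9f 9f 9f 9f  
               ┃00000030  2b 32 fe 07 0b 0b 0b 0b  
               ┃00000040  58 c4 61 61 61 61 61 61  
               ┃00000050  85 fe 87 bd 09 88 6f 6f  
  ┏━━━━━━━━━━━━┃00000060  08 08 08 08 6d 5f 58 7c  
  ┃ FileViewer ┃00000070  ef 58 db 8b 88 03 c1 9a  
  ┠────────────┃                                   
  ┃import time ┃                                   
  ┃from pathlib┃                                   
  ┃            ┃                                   
  ┃items = conf┃                                   
  ┃def execute_┃                                   
  ┃    return i┗━━━━━━━━━━━━━━━━━━━━━━━━━━━━━━━━━━━
  ┃    return output             ░┃                


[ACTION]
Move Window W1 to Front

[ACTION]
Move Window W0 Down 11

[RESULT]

               ┏━━━━━━━━━━━━━━━━━━━━━━━━━━━━━━━━━━━
               ┃ HexEditor                         
               ┠───────────────────────────────────
               ┃00000000  4D 5a 88 4d 8c db f7 f7  
               ┃00000010  f1 f1 f1 f1 f1 f1 b1 d4  
               ┃00000020  3f 0c 9e 9f 9f 9f 9f 9f  
               ┃00000030  2b 32 fe 07 0b 0b 0b 0b  
               ┃00000040  58 c4 61 61 61 61 61 61  
               ┃00000050  85 fe 87 bd 09 88 6f 6f  
               ┃00000060  08 08 08 08 6d 5f 58 7c  
               ┃00000070  ef 58 db 8b 88 03 c1 9a  
  ┏━━━━━━━━━━━━┃                                   
  ┃ FileViewer ┃                                   
  ┠────────────┃                                   
  ┃import time ┃                                   
  ┃from pathlib┃                                   
  ┃            ┃                                   
  ┃items = conf┗━━━━━━━━━━━━━━━━━━━━━━━━━━━━━━━━━━━
  ┃def execute_items(data):      ░┃                


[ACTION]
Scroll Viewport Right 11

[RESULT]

           ┏━━━━━━━━━━━━━━━━━━━━━━━━━━━━━━━━━━━┓   
           ┃ HexEditor                         ┃   
           ┠───────────────────────────────────┨   
           ┃00000000  4D 5a 88 4d 8c db f7 f7  ┃   
           ┃00000010  f1 f1 f1 f1 f1 f1 b1 d4  ┃   
           ┃00000020  3f 0c 9e 9f 9f 9f 9f 9f  ┃   
           ┃00000030  2b 32 fe 07 0b 0b 0b 0b  ┃   
           ┃00000040  58 c4 61 61 61 61 61 61  ┃   
           ┃00000050  85 fe 87 bd 09 88 6f 6f  ┃   
           ┃00000060  08 08 08 08 6d 5f 58 7c  ┃   
           ┃00000070  ef 58 db 8b 88 03 c1 9a  ┃   
━━━━━━━━━━━┃                                   ┃   
FileViewer ┃                                   ┃   
───────────┃                                   ┃   
mport time ┃                                   ┃   
rom pathlib┃                                   ┃   
           ┃                                   ┃   
tems = conf┗━━━━━━━━━━━━━━━━━━━━━━━━━━━━━━━━━━━┛   
ef execute_items(data):      ░┃                    


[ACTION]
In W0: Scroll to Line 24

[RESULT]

           ┏━━━━━━━━━━━━━━━━━━━━━━━━━━━━━━━━━━━┓   
           ┃ HexEditor                         ┃   
           ┠───────────────────────────────────┨   
           ┃00000000  4D 5a 88 4d 8c db f7 f7  ┃   
           ┃00000010  f1 f1 f1 f1 f1 f1 b1 d4  ┃   
           ┃00000020  3f 0c 9e 9f 9f 9f 9f 9f  ┃   
           ┃00000030  2b 32 fe 07 0b 0b 0b 0b  ┃   
           ┃00000040  58 c4 61 61 61 61 61 61  ┃   
           ┃00000050  85 fe 87 bd 09 88 6f 6f  ┃   
           ┃00000060  08 08 08 08 6d 5f 58 7c  ┃   
           ┃00000070  ef 58 db 8b 88 03 c1 9a  ┃   
━━━━━━━━━━━┃                                   ┃   
FileViewer ┃                                   ┃   
───────────┃                                   ┃   
   def __in┃                                   ┃   
       self┃                                   ┃   
           ┃                                   ┃   
 Handle edg┗━━━━━━━━━━━━━━━━━━━━━━━━━━━━━━━━━━━┛   
ef transform_state(result):  ░┃                    


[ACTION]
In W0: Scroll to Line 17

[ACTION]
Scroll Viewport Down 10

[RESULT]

           ┃00000040  58 c4 61 61 61 61 61 61  ┃   
           ┃00000050  85 fe 87 bd 09 88 6f 6f  ┃   
           ┃00000060  08 08 08 08 6d 5f 58 7c  ┃   
           ┃00000070  ef 58 db 8b 88 03 c1 9a  ┃   
━━━━━━━━━━━┃                                   ┃   
FileViewer ┃                                   ┃   
───────────┃                                   ┃   
   def __in┃                                   ┃   
       self┃                                   ┃   
           ┃                                   ┃   
 Handle edg┗━━━━━━━━━━━━━━━━━━━━━━━━━━━━━━━━━━━┛   
ef transform_state(result):  ░┃                    
   for item in output:       ░┃                    
   for item in output:       ░┃                    
   for item in output:       ░┃                    
   for item in data:         ░┃                    
   output.append(11)         █┃                    
                             ▼┃                    
━━━━━━━━━━━━━━━━━━━━━━━━━━━━━━┛                    


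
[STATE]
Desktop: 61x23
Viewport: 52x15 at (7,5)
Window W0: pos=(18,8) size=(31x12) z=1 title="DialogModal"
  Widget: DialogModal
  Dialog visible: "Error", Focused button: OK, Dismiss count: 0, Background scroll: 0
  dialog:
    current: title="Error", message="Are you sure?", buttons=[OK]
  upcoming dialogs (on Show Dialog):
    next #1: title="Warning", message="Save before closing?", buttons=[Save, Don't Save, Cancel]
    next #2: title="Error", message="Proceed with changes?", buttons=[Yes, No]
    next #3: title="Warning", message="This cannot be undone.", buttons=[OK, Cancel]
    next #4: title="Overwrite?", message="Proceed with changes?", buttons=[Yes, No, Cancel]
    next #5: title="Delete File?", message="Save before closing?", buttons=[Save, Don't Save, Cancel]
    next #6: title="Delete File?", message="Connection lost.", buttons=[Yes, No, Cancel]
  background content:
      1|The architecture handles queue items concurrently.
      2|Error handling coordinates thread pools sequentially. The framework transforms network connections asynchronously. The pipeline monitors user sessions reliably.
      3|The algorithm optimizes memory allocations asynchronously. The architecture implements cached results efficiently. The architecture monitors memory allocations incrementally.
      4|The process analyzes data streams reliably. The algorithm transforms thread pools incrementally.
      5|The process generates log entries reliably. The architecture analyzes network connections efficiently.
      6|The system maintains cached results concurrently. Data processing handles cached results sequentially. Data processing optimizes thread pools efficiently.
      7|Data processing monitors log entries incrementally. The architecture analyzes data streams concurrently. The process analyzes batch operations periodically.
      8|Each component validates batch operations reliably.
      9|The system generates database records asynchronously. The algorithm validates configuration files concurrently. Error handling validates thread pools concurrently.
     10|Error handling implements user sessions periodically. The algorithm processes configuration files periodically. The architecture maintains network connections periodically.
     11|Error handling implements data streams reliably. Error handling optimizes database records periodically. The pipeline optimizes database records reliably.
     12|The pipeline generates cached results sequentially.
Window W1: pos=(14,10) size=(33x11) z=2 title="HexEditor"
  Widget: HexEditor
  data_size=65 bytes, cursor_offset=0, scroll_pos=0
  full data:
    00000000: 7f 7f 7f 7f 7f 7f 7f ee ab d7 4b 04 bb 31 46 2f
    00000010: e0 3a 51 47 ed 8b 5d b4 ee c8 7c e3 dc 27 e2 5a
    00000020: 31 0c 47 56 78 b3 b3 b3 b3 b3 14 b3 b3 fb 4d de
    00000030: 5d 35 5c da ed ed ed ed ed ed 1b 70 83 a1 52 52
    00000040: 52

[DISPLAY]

                                                    
                                                    
                                                    
           ┏━━━━━━━━━━━━━━━━━━━━━━━━━━━━━┓          
           ┃ DialogModal                 ┃          
       ┏━━━━━━━━━━━━━━━━━━━━━━━━━━━━━━━┓─┨          
       ┃ HexEditor                     ┃u┃          
       ┠───────────────────────────────┨h┃          
       ┃00000000  7F 7f 7f 7f 7f 7f 7f ┃r┃          
       ┃00000010  e0 3a 51 47 ed 8b 5d ┃r┃          
       ┃00000020  31 0c 47 56 78 b3 b3 ┃t┃          
       ┃00000030  5d 35 5c da ed ed ed ┃r┃          
       ┃00000040  52                   ┃ ┃          
       ┃                               ┃c┃          
       ┃                               ┃━┛          


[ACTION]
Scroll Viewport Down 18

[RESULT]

           ┏━━━━━━━━━━━━━━━━━━━━━━━━━━━━━┓          
           ┃ DialogModal                 ┃          
       ┏━━━━━━━━━━━━━━━━━━━━━━━━━━━━━━━┓─┨          
       ┃ HexEditor                     ┃u┃          
       ┠───────────────────────────────┨h┃          
       ┃00000000  7F 7f 7f 7f 7f 7f 7f ┃r┃          
       ┃00000010  e0 3a 51 47 ed 8b 5d ┃r┃          
       ┃00000020  31 0c 47 56 78 b3 b3 ┃t┃          
       ┃00000030  5d 35 5c da ed ed ed ┃r┃          
       ┃00000040  52                   ┃ ┃          
       ┃                               ┃c┃          
       ┃                               ┃━┛          
       ┗━━━━━━━━━━━━━━━━━━━━━━━━━━━━━━━┛            
                                                    
                                                    


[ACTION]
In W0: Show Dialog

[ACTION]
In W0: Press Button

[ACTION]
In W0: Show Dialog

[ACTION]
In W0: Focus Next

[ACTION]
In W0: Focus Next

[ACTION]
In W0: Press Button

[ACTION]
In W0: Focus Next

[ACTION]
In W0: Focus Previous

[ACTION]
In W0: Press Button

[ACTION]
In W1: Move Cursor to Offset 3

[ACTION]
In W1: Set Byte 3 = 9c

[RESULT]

           ┏━━━━━━━━━━━━━━━━━━━━━━━━━━━━━┓          
           ┃ DialogModal                 ┃          
       ┏━━━━━━━━━━━━━━━━━━━━━━━━━━━━━━━┓─┨          
       ┃ HexEditor                     ┃u┃          
       ┠───────────────────────────────┨h┃          
       ┃00000000  7f 7f 7f 9C 7f 7f 7f ┃r┃          
       ┃00000010  e0 3a 51 47 ed 8b 5d ┃r┃          
       ┃00000020  31 0c 47 56 78 b3 b3 ┃t┃          
       ┃00000030  5d 35 5c da ed ed ed ┃r┃          
       ┃00000040  52                   ┃ ┃          
       ┃                               ┃c┃          
       ┃                               ┃━┛          
       ┗━━━━━━━━━━━━━━━━━━━━━━━━━━━━━━━┛            
                                                    
                                                    


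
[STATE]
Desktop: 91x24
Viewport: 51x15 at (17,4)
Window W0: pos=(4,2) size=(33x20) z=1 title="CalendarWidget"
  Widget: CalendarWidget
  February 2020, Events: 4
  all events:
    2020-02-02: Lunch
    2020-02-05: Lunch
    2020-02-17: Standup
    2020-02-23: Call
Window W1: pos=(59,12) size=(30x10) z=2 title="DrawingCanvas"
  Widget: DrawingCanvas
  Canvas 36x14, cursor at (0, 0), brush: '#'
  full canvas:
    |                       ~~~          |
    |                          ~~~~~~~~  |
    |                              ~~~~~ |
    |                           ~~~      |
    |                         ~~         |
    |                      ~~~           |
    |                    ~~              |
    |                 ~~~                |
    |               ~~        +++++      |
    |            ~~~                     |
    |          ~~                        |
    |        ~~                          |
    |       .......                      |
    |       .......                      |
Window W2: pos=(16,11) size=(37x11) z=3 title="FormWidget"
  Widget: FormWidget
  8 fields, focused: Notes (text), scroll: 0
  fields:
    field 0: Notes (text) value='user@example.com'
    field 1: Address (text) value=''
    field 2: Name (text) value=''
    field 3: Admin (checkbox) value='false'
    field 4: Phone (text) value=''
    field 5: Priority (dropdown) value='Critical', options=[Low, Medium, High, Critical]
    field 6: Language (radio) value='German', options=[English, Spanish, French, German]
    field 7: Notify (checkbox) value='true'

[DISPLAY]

───────────────────┨                               
ruary 2020         ┃                               
Fr Sa Su           ┃                               
    1  2*          ┃                               
  7  8  9          ┃                               
14 15 16           ┃                               
 21 22 23*         ┃                               
━━━━━━━━━━━━━━━━━━━━━━━━━━━━━━━━━━━┓               
 FormWidget                        ┃      ┏━━━━━━━━
───────────────────────────────────┨      ┃ Drawing
> Notes:      [user@example.com   ]┃      ┠────────
  Address:    [                   ]┃      ┃+       
  Name:       [                   ]┃      ┃        
  Admin:      [ ]                  ┃      ┃        
  Phone:      [                   ]┃      ┃        


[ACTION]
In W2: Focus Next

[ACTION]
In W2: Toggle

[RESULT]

───────────────────┨                               
ruary 2020         ┃                               
Fr Sa Su           ┃                               
    1  2*          ┃                               
  7  8  9          ┃                               
14 15 16           ┃                               
 21 22 23*         ┃                               
━━━━━━━━━━━━━━━━━━━━━━━━━━━━━━━━━━━┓               
 FormWidget                        ┃      ┏━━━━━━━━
───────────────────────────────────┨      ┃ Drawing
  Notes:      [user@example.com   ]┃      ┠────────
> Address:    [                   ]┃      ┃+       
  Name:       [                   ]┃      ┃        
  Admin:      [ ]                  ┃      ┃        
  Phone:      [                   ]┃      ┃        


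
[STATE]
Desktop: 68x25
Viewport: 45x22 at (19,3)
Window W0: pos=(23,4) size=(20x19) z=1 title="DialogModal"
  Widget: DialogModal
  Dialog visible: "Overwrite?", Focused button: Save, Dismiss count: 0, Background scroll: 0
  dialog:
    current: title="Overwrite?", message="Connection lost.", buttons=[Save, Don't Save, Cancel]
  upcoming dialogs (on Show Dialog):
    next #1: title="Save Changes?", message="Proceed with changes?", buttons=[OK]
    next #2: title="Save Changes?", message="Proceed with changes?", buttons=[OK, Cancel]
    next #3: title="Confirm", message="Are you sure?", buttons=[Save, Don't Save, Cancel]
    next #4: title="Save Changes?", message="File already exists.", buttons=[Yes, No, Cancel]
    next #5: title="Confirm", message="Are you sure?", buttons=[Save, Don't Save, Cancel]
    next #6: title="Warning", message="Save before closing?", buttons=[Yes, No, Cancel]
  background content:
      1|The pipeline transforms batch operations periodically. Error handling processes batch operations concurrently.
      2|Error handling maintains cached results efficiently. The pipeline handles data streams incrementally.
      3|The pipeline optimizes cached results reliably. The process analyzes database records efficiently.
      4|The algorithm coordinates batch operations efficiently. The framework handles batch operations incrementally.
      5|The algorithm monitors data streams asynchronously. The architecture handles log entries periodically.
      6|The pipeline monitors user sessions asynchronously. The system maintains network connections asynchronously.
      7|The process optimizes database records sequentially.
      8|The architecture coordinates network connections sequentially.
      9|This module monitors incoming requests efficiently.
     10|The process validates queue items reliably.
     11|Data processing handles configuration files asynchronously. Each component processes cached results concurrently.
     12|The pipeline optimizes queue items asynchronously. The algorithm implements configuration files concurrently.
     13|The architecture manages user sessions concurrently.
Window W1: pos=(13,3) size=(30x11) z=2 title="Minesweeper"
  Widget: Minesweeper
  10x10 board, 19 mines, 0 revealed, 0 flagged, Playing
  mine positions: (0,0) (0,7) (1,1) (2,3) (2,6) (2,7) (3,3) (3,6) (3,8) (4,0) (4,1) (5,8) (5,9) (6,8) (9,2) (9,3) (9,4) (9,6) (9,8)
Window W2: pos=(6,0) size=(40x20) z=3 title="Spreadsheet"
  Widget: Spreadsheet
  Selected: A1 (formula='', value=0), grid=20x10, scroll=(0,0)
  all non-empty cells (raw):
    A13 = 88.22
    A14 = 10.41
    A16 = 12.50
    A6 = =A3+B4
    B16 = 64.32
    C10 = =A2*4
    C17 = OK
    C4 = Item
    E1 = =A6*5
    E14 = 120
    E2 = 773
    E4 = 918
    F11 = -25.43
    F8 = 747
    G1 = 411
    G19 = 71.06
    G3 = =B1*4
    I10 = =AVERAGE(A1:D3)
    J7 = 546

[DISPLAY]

                          ┃                  
   B       C       D      ┃                  
--------------------------┃                  
       0       0       0  ┃                  
       0       0       0  ┃                  
       0       0       0  ┃                  
       0Item           0  ┃                  
       0       0       0  ┃                  
       0       0       0  ┃                  
       0       0       0  ┃                  
       0       0       0  ┃                  
       0       0       0  ┃                  
       0       0       0  ┃                  
       0       0       0  ┃                  
       0       0       0  ┃                  
       0       0       0  ┃                  
━━━━━━━━━━━━━━━━━━━━━━━━━━┛                  
    ┃                  ┃                     
    ┃                  ┃                     
    ┗━━━━━━━━━━━━━━━━━━┛                     
                                             
                                             


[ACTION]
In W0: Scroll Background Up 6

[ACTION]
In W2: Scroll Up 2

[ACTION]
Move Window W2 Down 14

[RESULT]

━━━━━━━━━━━━━━━━━━━━━━━┓                     
sweeper                ┃                     
━━━━━━━━━━━━━━━━━━━━━━━━━━┓                  
                          ┃                  
──────────────────────────┨                  
                          ┃                  
   B       C       D      ┃                  
--------------------------┃                  
       0       0       0  ┃                  
       0       0       0  ┃                  
       0       0       0  ┃                  
       0Item           0  ┃                  
       0       0       0  ┃                  
       0       0       0  ┃                  
       0       0       0  ┃                  
       0       0       0  ┃                  
       0       0       0  ┃                  
       0       0       0  ┃                  
       0       0       0  ┃                  
       0       0       0  ┃                  
       0       0       0  ┃                  
━━━━━━━━━━━━━━━━━━━━━━━━━━┛                  


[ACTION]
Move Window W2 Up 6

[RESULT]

                          ┃                  
   B       C       D      ┃                  
--------------------------┃                  
       0       0       0  ┃                  
       0       0       0  ┃                  
       0       0       0  ┃                  
       0Item           0  ┃                  
       0       0       0  ┃                  
       0       0       0  ┃                  
       0       0       0  ┃                  
       0       0       0  ┃                  
       0       0       0  ┃                  
       0       0       0  ┃                  
       0       0       0  ┃                  
       0       0       0  ┃                  
       0       0       0  ┃                  
━━━━━━━━━━━━━━━━━━━━━━━━━━┛                  
    ┃                  ┃                     
    ┃                  ┃                     
    ┗━━━━━━━━━━━━━━━━━━┛                     
                                             
                                             
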